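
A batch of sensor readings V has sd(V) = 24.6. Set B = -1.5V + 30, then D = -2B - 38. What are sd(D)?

sd(D) = 73.8

sd(B) = |-1.5|·24.6 = 36.9.
sd(D) = |-2|·36.9 = 73.8.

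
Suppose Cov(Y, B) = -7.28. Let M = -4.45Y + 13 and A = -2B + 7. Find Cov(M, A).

Cov(M, A) = a·c·Cov(Y, B) = (-4.45)·(-2)·(-7.28) = -64.792. Additive constants drop out.

Cov(M, A) = -64.792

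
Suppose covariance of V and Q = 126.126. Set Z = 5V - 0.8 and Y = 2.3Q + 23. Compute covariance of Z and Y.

covariance of Z and Y = 1450.449

covariance of Z and Y = a·c·covariance of V and Q = 5·2.3·126.126 = 1450.449. Additive constants drop out.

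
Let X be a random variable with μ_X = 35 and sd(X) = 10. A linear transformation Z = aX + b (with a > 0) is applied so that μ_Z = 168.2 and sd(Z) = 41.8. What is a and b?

a = 4.18, b = 21.9

sd(Z) = a·sd(X) (a > 0), so a = 41.8/10 = 4.18.
μ_Z = a·μ_X + b, so b = 168.2 − 4.18·35 = 21.9.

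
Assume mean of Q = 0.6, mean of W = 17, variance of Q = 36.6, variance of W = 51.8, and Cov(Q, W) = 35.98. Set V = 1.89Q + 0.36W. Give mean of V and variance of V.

mean of V = 7.254, variance of V = 186.413724

mean of V = 1.89·mean of Q + 0.36·mean of W = 1.89·0.6 + 0.36·17 = 7.254.
variance of V = a²·variance of Q + b²·variance of W + 2ab·Cov(Q, W) with a = 1.89, b = 0.36.
= 1.89²·36.6 + 0.36²·51.8 + 2·1.89·0.36·35.98
= 130.73886 + 6.71328 + 48.961584 = 186.413724.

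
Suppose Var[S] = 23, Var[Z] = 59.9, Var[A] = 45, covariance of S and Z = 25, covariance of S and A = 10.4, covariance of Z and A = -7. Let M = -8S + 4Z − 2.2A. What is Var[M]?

Var[M] = a²·Var[S] + b²·Var[Z] + c²·Var[A] + 2ab·covariance of S and Z + 2ac·covariance of S and A + 2bc·covariance of Z and A, with a = -8, b = 4, c = -2.2.
= 1472 + 958.4 + 217.8 + (-1600) + 366.08 + 123.2
= 1537.48.

Var[M] = 1537.48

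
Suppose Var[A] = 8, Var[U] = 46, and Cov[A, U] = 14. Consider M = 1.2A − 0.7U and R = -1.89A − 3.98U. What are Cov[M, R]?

Cov[M, R] = 61.67

By bilinearity, Cov[M, R] = ac·Var[A] + bd·Var[U] + (ad+bc)·Cov[A, U], with a=1.2, b=-0.7, c=-1.89, d=-3.98.
ac·Var[A] = 1.2·(-1.89)·8 = -18.144
bd·Var[U] = (-0.7)·(-3.98)·46 = 128.156
(ad+bc)·Cov[A, U] = (-3.453)·14 = -48.342
Cov[M, R] = -18.144 + 128.156 + (-48.342) = 61.67.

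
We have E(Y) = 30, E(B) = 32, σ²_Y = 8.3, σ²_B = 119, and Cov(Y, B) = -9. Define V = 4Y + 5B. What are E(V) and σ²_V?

E(V) = 4·E(Y) + 5·E(B) = 4·30 + 5·32 = 280.
σ²_V = a²·σ²_Y + b²·σ²_B + 2ab·Cov(Y, B) with a = 4, b = 5.
= 4²·8.3 + 5²·119 + 2·4·5·(-9)
= 132.8 + 2975 + (-360) = 2747.8.

E(V) = 280, σ²_V = 2747.8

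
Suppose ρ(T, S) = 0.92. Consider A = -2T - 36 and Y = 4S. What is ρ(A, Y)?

Linear rescalings preserve |correlation|; the slopes -2 and 4 have opposite signs, so the correlation flips sign: ρ(A, Y) = −ρ(T, S) = -0.92.

ρ(A, Y) = -0.92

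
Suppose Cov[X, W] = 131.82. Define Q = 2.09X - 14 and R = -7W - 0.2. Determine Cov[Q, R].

Cov[Q, R] = a·c·Cov[X, W] = 2.09·(-7)·131.82 = -1928.5266. Additive constants drop out.

Cov[Q, R] = -1928.5266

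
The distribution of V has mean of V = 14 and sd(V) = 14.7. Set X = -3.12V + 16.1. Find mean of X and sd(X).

X = -3.12V + 16.1 is linear with a = -3.12, b = 16.1.
mean of X = a·mean of V + b = (-3.12)·14 + 16.1 = -27.58.
sd(X) = |a|·sd(V) = |-3.12|·14.7 = 45.864.

mean of X = -27.58, sd(X) = 45.864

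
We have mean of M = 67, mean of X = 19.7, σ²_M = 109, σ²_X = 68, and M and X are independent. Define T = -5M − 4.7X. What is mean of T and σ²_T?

mean of T = -427.59, σ²_T = 4227.12

mean of T = (-5)·mean of M + (-4.7)·mean of X = (-5)·67 + (-4.7)·19.7 = -427.59.
σ²_T = a²·σ²_M + b²·σ²_X + 2ab·Cov(M, X) with a = -5, b = -4.7.
Independence gives Cov(M, X) = 0.
= (-5)²·109 + (-4.7)²·68 + 2·(-5)·(-4.7)·0
= 2725 + 1502.12 + 0 = 4227.12.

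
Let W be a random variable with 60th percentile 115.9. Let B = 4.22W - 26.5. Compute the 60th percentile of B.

Since a = 4.22 > 0 the transformation is increasing, so the 60th percentile of B = a·(P_{60} of W) + b = 4.22·115.9 + (-26.5) = 462.598.

60th percentile of B = 462.598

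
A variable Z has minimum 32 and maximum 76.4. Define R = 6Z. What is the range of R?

Range(R) = 266.4

Range of Z = 76.4 − 32 = 44.4.
Range(R) = |a|·Range(Z) = |6|·44.4 = 266.4.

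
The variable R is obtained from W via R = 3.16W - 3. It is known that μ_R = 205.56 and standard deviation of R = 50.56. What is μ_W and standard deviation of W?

From R = 3.16W - 3: μ_R = a·μ_W + b, so μ_W = (μ_R − b)/a = (205.56 − (-3))/3.16 = 66.
standard deviation of R = |a|·standard deviation of W, so standard deviation of W = 50.56/|3.16| = 16.

μ_W = 66, standard deviation of W = 16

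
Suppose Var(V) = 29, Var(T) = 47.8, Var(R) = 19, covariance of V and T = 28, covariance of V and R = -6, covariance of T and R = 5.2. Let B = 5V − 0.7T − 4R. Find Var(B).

Var(B) = 1125.542

Var(B) = a²·Var(V) + b²·Var(T) + c²·Var(R) + 2ab·covariance of V and T + 2ac·covariance of V and R + 2bc·covariance of T and R, with a = 5, b = -0.7, c = -4.
= 725 + 23.422 + 304 + (-196) + 240 + 29.12
= 1125.542.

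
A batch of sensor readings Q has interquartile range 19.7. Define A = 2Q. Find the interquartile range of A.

IQR(A) = 39.4

Under A = aQ + b, IQR(A) = |a|·IQR(Q) = |2|·19.7 = 39.4 (shifts cancel; spread scales by |a|).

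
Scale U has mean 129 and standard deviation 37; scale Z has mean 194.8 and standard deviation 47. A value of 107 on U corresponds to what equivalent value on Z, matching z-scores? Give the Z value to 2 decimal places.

z = (107 − 129)/37 ≈ -0.5946.
Z = 194.8 + z·47 = 194.8 + (107 − 129)·47/37 ≈ 166.85.

Z = 166.85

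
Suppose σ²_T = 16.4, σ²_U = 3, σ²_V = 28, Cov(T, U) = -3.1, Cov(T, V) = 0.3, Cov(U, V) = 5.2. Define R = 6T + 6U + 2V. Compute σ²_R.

σ²_R = a²·σ²_T + b²·σ²_U + c²·σ²_V + 2ab·Cov(T, U) + 2ac·Cov(T, V) + 2bc·Cov(U, V), with a = 6, b = 6, c = 2.
= 590.4 + 108 + 112 + (-223.2) + 7.2 + 124.8
= 719.2.

σ²_R = 719.2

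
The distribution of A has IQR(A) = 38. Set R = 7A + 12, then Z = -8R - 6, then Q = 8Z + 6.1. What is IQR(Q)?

IQR(R) = |7|·38 = 266.
IQR(Z) = |-8|·266 = 2128.
IQR(Q) = |8|·2128 = 17024.

IQR(Q) = 17024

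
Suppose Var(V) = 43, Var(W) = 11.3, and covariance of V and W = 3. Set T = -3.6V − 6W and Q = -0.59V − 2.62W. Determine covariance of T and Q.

By bilinearity, covariance of T and Q = ac·Var(V) + bd·Var(W) + (ad+bc)·covariance of V and W, with a=-3.6, b=-6, c=-0.59, d=-2.62.
ac·Var(V) = (-3.6)·(-0.59)·43 = 91.332
bd·Var(W) = (-6)·(-2.62)·11.3 = 177.636
(ad+bc)·covariance of V and W = (12.972)·3 = 38.916
covariance of T and Q = 91.332 + 177.636 + 38.916 = 307.884.

covariance of T and Q = 307.884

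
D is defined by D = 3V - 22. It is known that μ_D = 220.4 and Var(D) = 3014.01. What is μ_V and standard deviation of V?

From D = 3V - 22: μ_D = a·μ_V + b, so μ_V = (μ_D − b)/a = (220.4 − (-22))/3 = 80.8.
standard deviation of D = √3014.01 = 54.9.
standard deviation of D = |a|·standard deviation of V, so standard deviation of V = 54.9/|3| = 18.3.

μ_V = 80.8, standard deviation of V = 18.3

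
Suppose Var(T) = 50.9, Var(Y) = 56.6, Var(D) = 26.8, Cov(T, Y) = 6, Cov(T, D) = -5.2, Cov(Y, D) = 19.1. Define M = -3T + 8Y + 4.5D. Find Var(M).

Var(M) = 5850.8

Var(M) = a²·Var(T) + b²·Var(Y) + c²·Var(D) + 2ab·Cov(T, Y) + 2ac·Cov(T, D) + 2bc·Cov(Y, D), with a = -3, b = 8, c = 4.5.
= 458.1 + 3622.4 + 542.7 + (-288) + 140.4 + 1375.2
= 5850.8.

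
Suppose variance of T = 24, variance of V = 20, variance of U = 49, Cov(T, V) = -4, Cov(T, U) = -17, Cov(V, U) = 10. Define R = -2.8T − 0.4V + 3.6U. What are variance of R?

variance of R = 1131.36

variance of R = a²·variance of T + b²·variance of V + c²·variance of U + 2ab·Cov(T, V) + 2ac·Cov(T, U) + 2bc·Cov(V, U), with a = -2.8, b = -0.4, c = 3.6.
= 188.16 + 3.2 + 635.04 + (-8.96) + 342.72 + (-28.8)
= 1131.36.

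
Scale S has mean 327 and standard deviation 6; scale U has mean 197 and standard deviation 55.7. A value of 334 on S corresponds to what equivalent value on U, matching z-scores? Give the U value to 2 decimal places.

z = (334 − 327)/6 ≈ 1.1667.
U = 197 + z·55.7 = 197 + (334 − 327)·55.7/6 ≈ 261.98.

U = 261.98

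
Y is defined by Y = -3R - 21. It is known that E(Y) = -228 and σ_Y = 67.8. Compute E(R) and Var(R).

E(R) = 69, Var(R) = 510.76

From Y = -3R - 21: E(Y) = a·E(R) + b, so E(R) = (E(Y) − b)/a = (-228 − (-21))/(-3) = 69.
Var(Y) = 67.8² = 4596.84.
Var(Y) = a²·Var(R), so Var(R) = 4596.84/(-3)² = 510.76.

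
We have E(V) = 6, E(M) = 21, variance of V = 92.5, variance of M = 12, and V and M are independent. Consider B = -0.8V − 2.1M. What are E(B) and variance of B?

E(B) = (-0.8)·E(V) + (-2.1)·E(M) = (-0.8)·6 + (-2.1)·21 = -48.9.
variance of B = a²·variance of V + b²·variance of M + 2ab·covariance of V and M with a = -0.8, b = -2.1.
Independence gives covariance of V and M = 0.
= (-0.8)²·92.5 + (-2.1)²·12 + 2·(-0.8)·(-2.1)·0
= 59.2 + 52.92 + 0 = 112.12.

E(B) = -48.9, variance of B = 112.12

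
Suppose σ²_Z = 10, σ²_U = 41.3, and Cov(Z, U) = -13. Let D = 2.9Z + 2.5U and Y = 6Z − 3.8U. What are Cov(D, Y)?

By bilinearity, Cov(D, Y) = ac·σ²_Z + bd·σ²_U + (ad+bc)·Cov(Z, U), with a=2.9, b=2.5, c=6, d=-3.8.
ac·σ²_Z = 2.9·6·10 = 174
bd·σ²_U = 2.5·(-3.8)·41.3 = -392.35
(ad+bc)·Cov(Z, U) = (3.98)·(-13) = -51.74
Cov(D, Y) = 174 + (-392.35) + (-51.74) = -270.09.

Cov(D, Y) = -270.09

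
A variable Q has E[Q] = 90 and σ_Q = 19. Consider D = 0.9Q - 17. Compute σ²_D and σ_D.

D = 0.9Q - 17 is linear with a = 0.9, b = -17.
σ²_Q = 19² = 361.
σ²_D = a²·σ²_Q = 0.9²·361 = 292.41 (the additive constant -17 does not affect variance).
σ_D = |a|·σ_Q = |0.9|·19 = 17.1.

σ²_D = 292.41, σ_D = 17.1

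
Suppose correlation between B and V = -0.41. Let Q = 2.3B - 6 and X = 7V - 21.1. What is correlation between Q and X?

Linear rescalings preserve correlation up to sign; here the slopes 2.3 and 7 have the same sign, so correlation between Q and X = correlation between B and V = -0.41.

correlation between Q and X = -0.41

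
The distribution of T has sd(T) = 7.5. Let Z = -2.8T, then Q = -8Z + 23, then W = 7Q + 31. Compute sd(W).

sd(Z) = |-2.8|·7.5 = 21.
sd(Q) = |-8|·21 = 168.
sd(W) = |7|·168 = 1176.

sd(W) = 1176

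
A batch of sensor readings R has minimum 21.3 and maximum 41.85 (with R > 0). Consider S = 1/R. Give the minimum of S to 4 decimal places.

1/R is decreasing on this domain, so min(S) comes from max(R) = 41.85: min(S) = 1/(41.85) ≈ 0.0239.

min(S) = 0.0239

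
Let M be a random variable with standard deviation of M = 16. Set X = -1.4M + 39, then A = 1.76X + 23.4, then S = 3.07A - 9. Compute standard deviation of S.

standard deviation of X = |-1.4|·16 = 22.4.
standard deviation of A = |1.76|·22.4 = 39.424.
standard deviation of S = |3.07|·39.424 = 121.03168.

standard deviation of S = 121.03168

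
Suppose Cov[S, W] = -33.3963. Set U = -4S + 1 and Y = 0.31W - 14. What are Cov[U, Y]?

Cov[U, Y] = a·c·Cov[S, W] = (-4)·0.31·(-33.3963) = 41.411412. Additive constants drop out.

Cov[U, Y] = 41.411412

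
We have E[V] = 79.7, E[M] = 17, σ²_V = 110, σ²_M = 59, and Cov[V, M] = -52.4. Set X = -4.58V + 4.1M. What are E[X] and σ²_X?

E[X] = (-4.58)·E[V] + 4.1·E[M] = (-4.58)·79.7 + 4.1·17 = -295.326.
σ²_X = a²·σ²_V + b²·σ²_M + 2ab·Cov[V, M] with a = -4.58, b = 4.1.
= (-4.58)²·110 + 4.1²·59 + 2·(-4.58)·4.1·(-52.4)
= 2307.404 + 991.79 + 1967.9344 = 5267.1284.

E[X] = -295.326, σ²_X = 5267.1284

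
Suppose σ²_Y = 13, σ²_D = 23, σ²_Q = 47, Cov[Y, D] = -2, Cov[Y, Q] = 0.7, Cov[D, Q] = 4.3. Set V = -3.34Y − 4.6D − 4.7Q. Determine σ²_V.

σ²_V = 1816.386

σ²_V = a²·σ²_Y + b²·σ²_D + c²·σ²_Q + 2ab·Cov[Y, D] + 2ac·Cov[Y, Q] + 2bc·Cov[D, Q], with a = -3.34, b = -4.6, c = -4.7.
= 145.0228 + 486.68 + 1038.23 + (-61.456) + 21.9772 + 185.932
= 1816.386.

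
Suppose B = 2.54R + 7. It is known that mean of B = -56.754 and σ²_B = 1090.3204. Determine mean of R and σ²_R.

mean of R = -25.1, σ²_R = 169

From B = 2.54R + 7: mean of B = a·mean of R + b, so mean of R = (mean of B − b)/a = (-56.754 − 7)/2.54 = -25.1.
σ²_B = a²·σ²_R, so σ²_R = 1090.3204/2.54² = 169.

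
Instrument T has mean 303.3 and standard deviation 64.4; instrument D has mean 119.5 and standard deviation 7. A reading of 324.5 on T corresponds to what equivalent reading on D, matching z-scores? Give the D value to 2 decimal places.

z = (324.5 − 303.3)/64.4 ≈ 0.3292.
D = 119.5 + z·7 = 119.5 + (324.5 − 303.3)·7/64.4 ≈ 121.80.

D = 121.80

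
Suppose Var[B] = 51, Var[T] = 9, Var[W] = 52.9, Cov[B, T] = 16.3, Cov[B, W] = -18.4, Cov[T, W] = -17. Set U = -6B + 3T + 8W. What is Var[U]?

Var[U] = 5666.2

Var[U] = a²·Var[B] + b²·Var[T] + c²·Var[W] + 2ab·Cov[B, T] + 2ac·Cov[B, W] + 2bc·Cov[T, W], with a = -6, b = 3, c = 8.
= 1836 + 81 + 3385.6 + (-586.8) + 1766.4 + (-816)
= 5666.2.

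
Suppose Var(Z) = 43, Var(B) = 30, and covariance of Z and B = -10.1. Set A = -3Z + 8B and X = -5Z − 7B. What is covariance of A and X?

covariance of A and X = -843.1

By bilinearity, covariance of A and X = ac·Var(Z) + bd·Var(B) + (ad+bc)·covariance of Z and B, with a=-3, b=8, c=-5, d=-7.
ac·Var(Z) = (-3)·(-5)·43 = 645
bd·Var(B) = 8·(-7)·30 = -1680
(ad+bc)·covariance of Z and B = (-19)·(-10.1) = 191.9
covariance of A and X = 645 + (-1680) + 191.9 = -843.1.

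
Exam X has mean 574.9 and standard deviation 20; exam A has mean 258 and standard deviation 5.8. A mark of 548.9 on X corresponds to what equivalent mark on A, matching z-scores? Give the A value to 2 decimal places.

A = 250.46

z = (548.9 − 574.9)/20 = -1.3.
A = 258 + z·5.8 = 258 + (548.9 − 574.9)·5.8/20 = 250.46.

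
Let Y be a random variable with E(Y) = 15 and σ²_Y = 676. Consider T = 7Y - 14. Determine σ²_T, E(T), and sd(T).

σ²_T = 33124, E(T) = 91, sd(T) = 182

T = 7Y - 14 is linear with a = 7, b = -14.
σ²_T = a²·σ²_Y = 7²·676 = 33124 (the additive constant -14 does not affect variance).
E(T) = a·E(Y) + b = 7·15 + (-14) = 91.
sd(Y) = √676 = 26.
sd(T) = |a|·sd(Y) = |7|·26 = 182.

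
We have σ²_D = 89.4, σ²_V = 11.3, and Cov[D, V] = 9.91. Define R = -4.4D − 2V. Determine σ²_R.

σ²_R = 1950.4

σ²_R = a²·σ²_D + b²·σ²_V + 2ab·Cov[D, V] with a = -4.4, b = -2.
= (-4.4)²·89.4 + (-2)²·11.3 + 2·(-4.4)·(-2)·9.91
= 1730.784 + 45.2 + 174.416 = 1950.4.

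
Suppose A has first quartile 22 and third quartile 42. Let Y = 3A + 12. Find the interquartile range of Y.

IQR(Y) = 60

IQR of A = Q3 − Q1 = 42 − 22 = 20.
Under Y = aA + b, IQR(Y) = |a|·IQR(A) = |3|·20 = 60 (shifts cancel; spread scales by |a|).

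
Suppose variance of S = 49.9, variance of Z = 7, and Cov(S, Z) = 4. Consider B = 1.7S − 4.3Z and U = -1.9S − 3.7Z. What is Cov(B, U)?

Cov(B, U) = -42.287

By bilinearity, Cov(B, U) = ac·variance of S + bd·variance of Z + (ad+bc)·Cov(S, Z), with a=1.7, b=-4.3, c=-1.9, d=-3.7.
ac·variance of S = 1.7·(-1.9)·49.9 = -161.177
bd·variance of Z = (-4.3)·(-3.7)·7 = 111.37
(ad+bc)·Cov(S, Z) = (1.88)·4 = 7.52
Cov(B, U) = -161.177 + 111.37 + 7.52 = -42.287.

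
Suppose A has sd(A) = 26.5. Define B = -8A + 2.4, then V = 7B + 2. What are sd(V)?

sd(B) = |-8|·26.5 = 212.
sd(V) = |7|·212 = 1484.

sd(V) = 1484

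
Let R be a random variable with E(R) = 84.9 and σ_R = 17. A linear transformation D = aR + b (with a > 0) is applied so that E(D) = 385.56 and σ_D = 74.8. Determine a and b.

σ_D = a·σ_R (a > 0), so a = 74.8/17 = 4.4.
E(D) = a·E(R) + b, so b = 385.56 − 4.4·84.9 = 12.

a = 4.4, b = 12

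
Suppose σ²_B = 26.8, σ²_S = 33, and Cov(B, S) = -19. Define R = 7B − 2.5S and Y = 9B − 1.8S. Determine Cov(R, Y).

By bilinearity, Cov(R, Y) = ac·σ²_B + bd·σ²_S + (ad+bc)·Cov(B, S), with a=7, b=-2.5, c=9, d=-1.8.
ac·σ²_B = 7·9·26.8 = 1688.4
bd·σ²_S = (-2.5)·(-1.8)·33 = 148.5
(ad+bc)·Cov(B, S) = (-35.1)·(-19) = 666.9
Cov(R, Y) = 1688.4 + 148.5 + 666.9 = 2503.8.

Cov(R, Y) = 2503.8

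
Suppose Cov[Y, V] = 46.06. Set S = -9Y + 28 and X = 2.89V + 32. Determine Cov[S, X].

Cov[S, X] = -1198.0206

Cov[S, X] = a·c·Cov[Y, V] = (-9)·2.89·46.06 = -1198.0206. Additive constants drop out.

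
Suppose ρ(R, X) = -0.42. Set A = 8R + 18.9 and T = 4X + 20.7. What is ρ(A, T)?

ρ(A, T) = -0.42

Linear rescalings preserve correlation up to sign; here the slopes 8 and 4 have the same sign, so ρ(A, T) = ρ(R, X) = -0.42.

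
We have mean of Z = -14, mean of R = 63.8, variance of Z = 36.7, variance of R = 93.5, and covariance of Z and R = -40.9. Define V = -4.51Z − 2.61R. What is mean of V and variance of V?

mean of V = -103.378, variance of V = 420.53704

mean of V = (-4.51)·mean of Z + (-2.61)·mean of R = (-4.51)·(-14) + (-2.61)·63.8 = -103.378.
variance of V = a²·variance of Z + b²·variance of R + 2ab·covariance of Z and R with a = -4.51, b = -2.61.
= (-4.51)²·36.7 + (-2.61)²·93.5 + 2·(-4.51)·(-2.61)·(-40.9)
= 746.48167 + 636.93135 + (-962.87598) = 420.53704.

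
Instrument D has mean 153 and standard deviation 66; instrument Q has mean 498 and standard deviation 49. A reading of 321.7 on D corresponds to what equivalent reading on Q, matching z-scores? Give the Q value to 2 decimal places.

z = (321.7 − 153)/66 ≈ 2.5561.
Q = 498 + z·49 = 498 + (321.7 − 153)·49/66 ≈ 623.25.

Q = 623.25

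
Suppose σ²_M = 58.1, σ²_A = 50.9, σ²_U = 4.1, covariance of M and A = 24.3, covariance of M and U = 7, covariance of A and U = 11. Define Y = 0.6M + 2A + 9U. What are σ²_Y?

σ²_Y = a²·σ²_M + b²·σ²_A + c²·σ²_U + 2ab·covariance of M and A + 2ac·covariance of M and U + 2bc·covariance of A and U, with a = 0.6, b = 2, c = 9.
= 20.916 + 203.6 + 332.1 + 58.32 + 75.6 + 396
= 1086.536.

σ²_Y = 1086.536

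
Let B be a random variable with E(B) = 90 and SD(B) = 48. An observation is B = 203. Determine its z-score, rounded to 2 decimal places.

z = (B − E(B)) / SD(B) = (203 − 90) / 48 ≈ 2.35.

z = 2.35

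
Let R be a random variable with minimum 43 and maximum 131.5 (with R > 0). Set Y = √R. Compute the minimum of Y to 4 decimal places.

√R is increasing on this domain, so min(Y) comes from min(R) = 43: min(Y) = √(43) ≈ 6.5574.

min(Y) = 6.5574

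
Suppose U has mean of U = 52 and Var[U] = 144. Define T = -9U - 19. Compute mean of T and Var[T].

T = -9U - 19 is linear with a = -9, b = -19.
mean of T = a·mean of U + b = (-9)·52 + (-19) = -487.
Var[T] = a²·Var[U] = (-9)²·144 = 11664 (the additive constant -19 does not affect variance).

mean of T = -487, Var[T] = 11664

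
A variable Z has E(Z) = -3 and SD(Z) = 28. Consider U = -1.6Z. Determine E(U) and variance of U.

U = -1.6Z is linear with a = -1.6, b = 0.
E(U) = a·E(Z) + b = (-1.6)·(-3) = 4.8.
variance of Z = 28² = 784.
variance of U = a²·variance of Z = (-1.6)²·784 = 2007.04.

E(U) = 4.8, variance of U = 2007.04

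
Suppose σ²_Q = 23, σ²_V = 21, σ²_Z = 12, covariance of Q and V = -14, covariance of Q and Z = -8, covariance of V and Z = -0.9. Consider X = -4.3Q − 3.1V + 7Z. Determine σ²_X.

σ²_X = a²·σ²_Q + b²·σ²_V + c²·σ²_Z + 2ab·covariance of Q and V + 2ac·covariance of Q and Z + 2bc·covariance of V and Z, with a = -4.3, b = -3.1, c = 7.
= 425.27 + 201.81 + 588 + (-373.24) + 481.6 + 39.06
= 1362.5.

σ²_X = 1362.5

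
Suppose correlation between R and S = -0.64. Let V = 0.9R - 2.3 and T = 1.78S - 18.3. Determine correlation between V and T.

Linear rescalings preserve correlation up to sign; here the slopes 0.9 and 1.78 have the same sign, so correlation between V and T = correlation between R and S = -0.64.

correlation between V and T = -0.64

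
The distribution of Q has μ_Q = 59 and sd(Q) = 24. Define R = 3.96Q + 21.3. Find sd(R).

R = 3.96Q + 21.3 is linear with a = 3.96, b = 21.3.
sd(R) = |a|·sd(Q) = |3.96|·24 = 95.04.

sd(R) = 95.04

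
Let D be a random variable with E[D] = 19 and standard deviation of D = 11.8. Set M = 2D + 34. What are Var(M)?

M = 2D + 34 is linear with a = 2, b = 34.
Var(D) = 11.8² = 139.24.
Var(M) = a²·Var(D) = 2²·139.24 = 556.96 (the additive constant 34 does not affect variance).

Var(M) = 556.96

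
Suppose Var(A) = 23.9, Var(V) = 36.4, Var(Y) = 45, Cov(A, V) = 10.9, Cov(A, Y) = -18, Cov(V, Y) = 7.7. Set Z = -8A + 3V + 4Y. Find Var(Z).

Var(Z) = 3390.8

Var(Z) = a²·Var(A) + b²·Var(V) + c²·Var(Y) + 2ab·Cov(A, V) + 2ac·Cov(A, Y) + 2bc·Cov(V, Y), with a = -8, b = 3, c = 4.
= 1529.6 + 327.6 + 720 + (-523.2) + 1152 + 184.8
= 3390.8.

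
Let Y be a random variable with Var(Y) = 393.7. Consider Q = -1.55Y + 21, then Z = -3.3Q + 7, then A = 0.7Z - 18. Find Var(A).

Var(Q) = (-1.55)²·393.7 = 945.86425.
Var(Z) = (-3.3)²·945.86425 = 10300.4616825.
Var(A) = 0.7²·10300.4616825 = 5047.226224425.

Var(A) = 5047.226224425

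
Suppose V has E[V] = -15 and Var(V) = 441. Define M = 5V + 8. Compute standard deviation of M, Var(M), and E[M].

standard deviation of M = 105, Var(M) = 11025, E[M] = -67

M = 5V + 8 is linear with a = 5, b = 8.
standard deviation of V = √441 = 21.
standard deviation of M = |a|·standard deviation of V = |5|·21 = 105.
Var(M) = a²·Var(V) = 5²·441 = 11025 (the additive constant 8 does not affect variance).
E[M] = a·E[V] + b = 5·(-15) + 8 = -67.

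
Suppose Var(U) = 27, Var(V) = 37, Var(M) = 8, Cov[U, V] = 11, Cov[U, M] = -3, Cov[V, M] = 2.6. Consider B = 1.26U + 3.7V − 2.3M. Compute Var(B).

Var(B) = a²·Var(U) + b²·Var(V) + c²·Var(M) + 2ab·Cov[U, V] + 2ac·Cov[U, M] + 2bc·Cov[V, M], with a = 1.26, b = 3.7, c = -2.3.
= 42.8652 + 506.53 + 42.32 + 102.564 + 17.388 + (-44.252)
= 667.4152.

Var(B) = 667.4152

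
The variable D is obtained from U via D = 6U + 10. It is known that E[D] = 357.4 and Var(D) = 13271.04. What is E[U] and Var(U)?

From D = 6U + 10: E[D] = a·E[U] + b, so E[U] = (E[D] − b)/a = (357.4 − 10)/6 = 57.9.
Var(D) = a²·Var(U), so Var(U) = 13271.04/6² = 368.64.

E[U] = 57.9, Var(U) = 368.64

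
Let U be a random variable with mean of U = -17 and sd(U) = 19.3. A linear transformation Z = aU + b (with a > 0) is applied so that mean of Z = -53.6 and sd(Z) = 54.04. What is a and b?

a = 2.8, b = -6

sd(Z) = a·sd(U) (a > 0), so a = 54.04/19.3 = 2.8.
mean of Z = a·mean of U + b, so b = -53.6 − 2.8·(-17) = -6.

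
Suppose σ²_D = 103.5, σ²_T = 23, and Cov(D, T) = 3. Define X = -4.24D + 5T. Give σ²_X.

σ²_X = a²·σ²_D + b²·σ²_T + 2ab·Cov(D, T) with a = -4.24, b = 5.
= (-4.24)²·103.5 + 5²·23 + 2·(-4.24)·5·3
= 1860.6816 + 575 + (-127.2) = 2308.4816.

σ²_X = 2308.4816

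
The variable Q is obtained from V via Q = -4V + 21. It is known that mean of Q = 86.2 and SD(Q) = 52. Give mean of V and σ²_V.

From Q = -4V + 21: mean of Q = a·mean of V + b, so mean of V = (mean of Q − b)/a = (86.2 − 21)/(-4) = -16.3.
σ²_Q = 52² = 2704.
σ²_Q = a²·σ²_V, so σ²_V = 2704/(-4)² = 169.

mean of V = -16.3, σ²_V = 169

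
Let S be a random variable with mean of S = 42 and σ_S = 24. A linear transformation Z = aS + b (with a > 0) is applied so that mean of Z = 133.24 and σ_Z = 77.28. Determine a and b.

a = 3.22, b = -2

σ_Z = a·σ_S (a > 0), so a = 77.28/24 = 3.22.
mean of Z = a·mean of S + b, so b = 133.24 − 3.22·42 = -2.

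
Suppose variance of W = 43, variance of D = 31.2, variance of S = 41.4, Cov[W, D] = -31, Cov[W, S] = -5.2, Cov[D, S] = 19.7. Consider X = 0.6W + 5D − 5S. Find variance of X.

variance of X = 690.68

variance of X = a²·variance of W + b²·variance of D + c²·variance of S + 2ab·Cov[W, D] + 2ac·Cov[W, S] + 2bc·Cov[D, S], with a = 0.6, b = 5, c = -5.
= 15.48 + 780 + 1035 + (-186) + 31.2 + (-985)
= 690.68.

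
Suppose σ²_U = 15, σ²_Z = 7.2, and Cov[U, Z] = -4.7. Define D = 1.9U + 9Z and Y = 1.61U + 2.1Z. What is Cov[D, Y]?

By bilinearity, Cov[D, Y] = ac·σ²_U + bd·σ²_Z + (ad+bc)·Cov[U, Z], with a=1.9, b=9, c=1.61, d=2.1.
ac·σ²_U = 1.9·1.61·15 = 45.885
bd·σ²_Z = 9·2.1·7.2 = 136.08
(ad+bc)·Cov[U, Z] = (18.48)·(-4.7) = -86.856
Cov[D, Y] = 45.885 + 136.08 + (-86.856) = 95.109.

Cov[D, Y] = 95.109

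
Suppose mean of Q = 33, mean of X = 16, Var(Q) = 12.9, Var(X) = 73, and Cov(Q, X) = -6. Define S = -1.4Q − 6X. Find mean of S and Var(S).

mean of S = (-1.4)·mean of Q + (-6)·mean of X = (-1.4)·33 + (-6)·16 = -142.2.
Var(S) = a²·Var(Q) + b²·Var(X) + 2ab·Cov(Q, X) with a = -1.4, b = -6.
= (-1.4)²·12.9 + (-6)²·73 + 2·(-1.4)·(-6)·(-6)
= 25.284 + 2628 + (-100.8) = 2552.484.

mean of S = -142.2, Var(S) = 2552.484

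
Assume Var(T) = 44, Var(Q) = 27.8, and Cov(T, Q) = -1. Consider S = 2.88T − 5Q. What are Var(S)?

Var(S) = a²·Var(T) + b²·Var(Q) + 2ab·Cov(T, Q) with a = 2.88, b = -5.
= 2.88²·44 + (-5)²·27.8 + 2·2.88·(-5)·(-1)
= 364.9536 + 695 + 28.8 = 1088.7536.

Var(S) = 1088.7536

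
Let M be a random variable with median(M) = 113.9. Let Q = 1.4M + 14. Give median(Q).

A linear map preserves order up to sign, so median(Q) = a·median(M) + b = 1.4·113.9 + 14 = 173.46.

median(Q) = 173.46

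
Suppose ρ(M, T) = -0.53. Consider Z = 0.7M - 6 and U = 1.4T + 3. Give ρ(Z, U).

Linear rescalings preserve correlation up to sign; here the slopes 0.7 and 1.4 have the same sign, so ρ(Z, U) = ρ(M, T) = -0.53.

ρ(Z, U) = -0.53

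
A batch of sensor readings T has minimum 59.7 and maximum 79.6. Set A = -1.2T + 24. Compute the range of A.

Range of T = 79.6 − 59.7 = 19.9.
Range(A) = |a|·Range(T) = |-1.2|·19.9 = 23.88.

Range(A) = 23.88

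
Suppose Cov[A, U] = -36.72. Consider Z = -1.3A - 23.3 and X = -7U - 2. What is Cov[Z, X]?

Cov[Z, X] = -334.152

Cov[Z, X] = a·c·Cov[A, U] = (-1.3)·(-7)·(-36.72) = -334.152. Additive constants drop out.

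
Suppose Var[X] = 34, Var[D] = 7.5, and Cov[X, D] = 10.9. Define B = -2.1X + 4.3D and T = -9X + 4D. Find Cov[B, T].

Cov[B, T] = 258.21

By bilinearity, Cov[B, T] = ac·Var[X] + bd·Var[D] + (ad+bc)·Cov[X, D], with a=-2.1, b=4.3, c=-9, d=4.
ac·Var[X] = (-2.1)·(-9)·34 = 642.6
bd·Var[D] = 4.3·4·7.5 = 129
(ad+bc)·Cov[X, D] = (-47.1)·10.9 = -513.39
Cov[B, T] = 642.6 + 129 + (-513.39) = 258.21.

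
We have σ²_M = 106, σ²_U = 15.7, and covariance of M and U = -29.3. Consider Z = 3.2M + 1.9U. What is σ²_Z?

σ²_Z = 785.829

σ²_Z = a²·σ²_M + b²·σ²_U + 2ab·covariance of M and U with a = 3.2, b = 1.9.
= 3.2²·106 + 1.9²·15.7 + 2·3.2·1.9·(-29.3)
= 1085.44 + 56.677 + (-356.288) = 785.829.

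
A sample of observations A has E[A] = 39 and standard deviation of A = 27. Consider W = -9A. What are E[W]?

E[W] = -351

W = -9A is linear with a = -9, b = 0.
E[W] = a·E[A] + b = (-9)·39 = -351.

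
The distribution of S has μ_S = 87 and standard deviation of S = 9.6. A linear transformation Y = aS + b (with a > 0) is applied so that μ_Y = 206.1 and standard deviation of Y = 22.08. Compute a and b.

a = 2.3, b = 6

standard deviation of Y = a·standard deviation of S (a > 0), so a = 22.08/9.6 = 2.3.
μ_Y = a·μ_S + b, so b = 206.1 − 2.3·87 = 6.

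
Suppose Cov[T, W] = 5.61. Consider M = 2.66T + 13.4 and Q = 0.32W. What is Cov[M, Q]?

Cov[M, Q] = a·c·Cov[T, W] = 2.66·0.32·5.61 = 4.775232. Additive constants drop out.

Cov[M, Q] = 4.775232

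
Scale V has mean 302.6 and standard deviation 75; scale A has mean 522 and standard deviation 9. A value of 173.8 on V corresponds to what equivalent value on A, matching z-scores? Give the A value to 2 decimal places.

z = (173.8 − 302.6)/75 ≈ -1.7173.
A = 522 + z·9 = 522 + (173.8 − 302.6)·9/75 ≈ 506.54.

A = 506.54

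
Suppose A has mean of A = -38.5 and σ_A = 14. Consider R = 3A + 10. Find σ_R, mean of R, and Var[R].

σ_R = 42, mean of R = -105.5, Var[R] = 1764

R = 3A + 10 is linear with a = 3, b = 10.
σ_R = |a|·σ_A = |3|·14 = 42.
mean of R = a·mean of A + b = 3·(-38.5) + 10 = -105.5.
Var[A] = 14² = 196.
Var[R] = a²·Var[A] = 3²·196 = 1764 (the additive constant 10 does not affect variance).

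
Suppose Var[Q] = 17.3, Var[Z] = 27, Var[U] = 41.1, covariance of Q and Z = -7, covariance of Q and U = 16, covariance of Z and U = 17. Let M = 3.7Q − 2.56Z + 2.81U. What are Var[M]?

Var[M] = 959.04351

Var[M] = a²·Var[Q] + b²·Var[Z] + c²·Var[U] + 2ab·covariance of Q and Z + 2ac·covariance of Q and U + 2bc·covariance of Z and U, with a = 3.7, b = -2.56, c = 2.81.
= 236.837 + 176.9472 + 324.52971 + 132.608 + 332.704 + (-244.5824)
= 959.04351.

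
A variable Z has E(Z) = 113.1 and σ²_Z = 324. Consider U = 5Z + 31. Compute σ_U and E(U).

U = 5Z + 31 is linear with a = 5, b = 31.
σ_Z = √324 = 18.
σ_U = |a|·σ_Z = |5|·18 = 90.
E(U) = a·E(Z) + b = 5·113.1 + 31 = 596.5.

σ_U = 90, E(U) = 596.5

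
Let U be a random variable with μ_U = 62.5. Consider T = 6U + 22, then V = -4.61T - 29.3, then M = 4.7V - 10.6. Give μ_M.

μ_M = -8750.109

μ_T = 6·62.5 + 22 = 397.
μ_V = (-4.61)·397 + (-29.3) = -1859.47.
μ_M = 4.7·(-1859.47) + (-10.6) = -8750.109.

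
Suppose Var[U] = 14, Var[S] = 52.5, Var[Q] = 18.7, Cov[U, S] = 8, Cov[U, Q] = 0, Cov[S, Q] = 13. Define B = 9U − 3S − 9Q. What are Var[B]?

Var[B] = a²·Var[U] + b²·Var[S] + c²·Var[Q] + 2ab·Cov[U, S] + 2ac·Cov[U, Q] + 2bc·Cov[S, Q], with a = 9, b = -3, c = -9.
= 1134 + 472.5 + 1514.7 + (-432) + 0 + 702
= 3391.2.

Var[B] = 3391.2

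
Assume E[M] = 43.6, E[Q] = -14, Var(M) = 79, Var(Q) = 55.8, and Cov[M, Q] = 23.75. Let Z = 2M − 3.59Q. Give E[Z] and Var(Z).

E[Z] = 137.46, Var(Z) = 694.10598

E[Z] = 2·E[M] + (-3.59)·E[Q] = 2·43.6 + (-3.59)·(-14) = 137.46.
Var(Z) = a²·Var(M) + b²·Var(Q) + 2ab·Cov[M, Q] with a = 2, b = -3.59.
= 2²·79 + (-3.59)²·55.8 + 2·2·(-3.59)·23.75
= 316 + 719.15598 + (-341.05) = 694.10598.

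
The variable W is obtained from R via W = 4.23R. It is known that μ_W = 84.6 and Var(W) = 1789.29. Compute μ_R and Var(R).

μ_R = 20, Var(R) = 100

From W = 4.23R: μ_W = a·μ_R + b, so μ_R = (μ_W − b)/a = (84.6 − 0)/4.23 = 20.
Var(W) = a²·Var(R), so Var(R) = 1789.29/4.23² = 100.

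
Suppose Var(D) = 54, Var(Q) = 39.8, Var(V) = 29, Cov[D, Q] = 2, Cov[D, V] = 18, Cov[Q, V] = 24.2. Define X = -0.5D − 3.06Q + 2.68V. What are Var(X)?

Var(X) = 155.42216

Var(X) = a²·Var(D) + b²·Var(Q) + c²·Var(V) + 2ab·Cov[D, Q] + 2ac·Cov[D, V] + 2bc·Cov[Q, V], with a = -0.5, b = -3.06, c = 2.68.
= 13.5 + 372.67128 + 208.2896 + 6.12 + (-48.24) + (-396.91872)
= 155.42216.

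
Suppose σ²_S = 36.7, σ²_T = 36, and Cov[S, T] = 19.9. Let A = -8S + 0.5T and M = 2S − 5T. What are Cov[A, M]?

Cov[A, M] = 138.7

By bilinearity, Cov[A, M] = ac·σ²_S + bd·σ²_T + (ad+bc)·Cov[S, T], with a=-8, b=0.5, c=2, d=-5.
ac·σ²_S = (-8)·2·36.7 = -587.2
bd·σ²_T = 0.5·(-5)·36 = -90
(ad+bc)·Cov[S, T] = (41)·19.9 = 815.9
Cov[A, M] = -587.2 + (-90) + 815.9 = 138.7.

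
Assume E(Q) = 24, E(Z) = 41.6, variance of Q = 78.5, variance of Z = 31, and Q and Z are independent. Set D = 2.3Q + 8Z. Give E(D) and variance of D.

E(D) = 388, variance of D = 2399.265

E(D) = 2.3·E(Q) + 8·E(Z) = 2.3·24 + 8·41.6 = 388.
variance of D = a²·variance of Q + b²·variance of Z + 2ab·Cov[Q, Z] with a = 2.3, b = 8.
Independence gives Cov[Q, Z] = 0.
= 2.3²·78.5 + 8²·31 + 2·2.3·8·0
= 415.265 + 1984 + 0 = 2399.265.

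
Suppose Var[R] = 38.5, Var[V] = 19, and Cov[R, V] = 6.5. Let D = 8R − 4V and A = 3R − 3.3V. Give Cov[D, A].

Cov[D, A] = 925.2

By bilinearity, Cov[D, A] = ac·Var[R] + bd·Var[V] + (ad+bc)·Cov[R, V], with a=8, b=-4, c=3, d=-3.3.
ac·Var[R] = 8·3·38.5 = 924
bd·Var[V] = (-4)·(-3.3)·19 = 250.8
(ad+bc)·Cov[R, V] = (-38.4)·6.5 = -249.6
Cov[D, A] = 924 + 250.8 + (-249.6) = 925.2.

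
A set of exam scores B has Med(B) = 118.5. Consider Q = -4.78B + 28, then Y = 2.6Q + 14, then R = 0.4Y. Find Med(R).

Med(R) = -554.3672

Med(Q) = (-4.78)·118.5 + 28 = -538.43.
Med(Y) = 2.6·(-538.43) + 14 = -1385.918.
Med(R) = 0.4·(-1385.918) = -554.3672.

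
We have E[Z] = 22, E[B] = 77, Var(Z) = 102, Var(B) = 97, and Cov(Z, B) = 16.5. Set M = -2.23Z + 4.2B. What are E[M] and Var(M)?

E[M] = 274.34, Var(M) = 1909.2378

E[M] = (-2.23)·E[Z] + 4.2·E[B] = (-2.23)·22 + 4.2·77 = 274.34.
Var(M) = a²·Var(Z) + b²·Var(B) + 2ab·Cov(Z, B) with a = -2.23, b = 4.2.
= (-2.23)²·102 + 4.2²·97 + 2·(-2.23)·4.2·16.5
= 507.2358 + 1711.08 + (-309.078) = 1909.2378.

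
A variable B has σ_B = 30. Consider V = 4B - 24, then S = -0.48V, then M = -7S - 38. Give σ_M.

σ_M = 403.2

σ_V = |4|·30 = 120.
σ_S = |-0.48|·120 = 57.6.
σ_M = |-7|·57.6 = 403.2.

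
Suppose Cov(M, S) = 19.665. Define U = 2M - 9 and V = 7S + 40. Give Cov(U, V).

Cov(U, V) = a·c·Cov(M, S) = 2·7·19.665 = 275.31. Additive constants drop out.

Cov(U, V) = 275.31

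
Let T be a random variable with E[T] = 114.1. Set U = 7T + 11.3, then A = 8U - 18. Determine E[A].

E[A] = 6462

E[U] = 7·114.1 + 11.3 = 810.
E[A] = 8·810 + (-18) = 6462.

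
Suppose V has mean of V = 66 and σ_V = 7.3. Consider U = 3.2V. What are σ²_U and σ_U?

σ²_U = 545.6896, σ_U = 23.36

U = 3.2V is linear with a = 3.2, b = 0.
σ²_V = 7.3² = 53.29.
σ²_U = a²·σ²_V = 3.2²·53.29 = 545.6896.
σ_U = |a|·σ_V = |3.2|·7.3 = 23.36.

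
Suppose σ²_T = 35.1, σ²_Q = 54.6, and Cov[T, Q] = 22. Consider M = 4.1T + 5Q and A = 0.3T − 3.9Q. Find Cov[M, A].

Cov[M, A] = -1340.307

By bilinearity, Cov[M, A] = ac·σ²_T + bd·σ²_Q + (ad+bc)·Cov[T, Q], with a=4.1, b=5, c=0.3, d=-3.9.
ac·σ²_T = 4.1·0.3·35.1 = 43.173
bd·σ²_Q = 5·(-3.9)·54.6 = -1064.7
(ad+bc)·Cov[T, Q] = (-14.49)·22 = -318.78
Cov[M, A] = 43.173 + (-1064.7) + (-318.78) = -1340.307.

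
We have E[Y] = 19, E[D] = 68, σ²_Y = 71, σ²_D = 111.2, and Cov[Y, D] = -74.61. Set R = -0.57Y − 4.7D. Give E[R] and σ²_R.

E[R] = (-0.57)·E[Y] + (-4.7)·E[D] = (-0.57)·19 + (-4.7)·68 = -330.43.
σ²_R = a²·σ²_Y + b²·σ²_D + 2ab·Cov[Y, D] with a = -0.57, b = -4.7.
= (-0.57)²·71 + (-4.7)²·111.2 + 2·(-0.57)·(-4.7)·(-74.61)
= 23.0679 + 2456.408 + (-399.76038) = 2079.71552.

E[R] = -330.43, σ²_R = 2079.71552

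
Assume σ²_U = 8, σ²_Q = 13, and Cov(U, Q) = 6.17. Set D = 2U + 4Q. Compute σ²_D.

σ²_D = a²·σ²_U + b²·σ²_Q + 2ab·Cov(U, Q) with a = 2, b = 4.
= 2²·8 + 4²·13 + 2·2·4·6.17
= 32 + 208 + 98.72 = 338.72.

σ²_D = 338.72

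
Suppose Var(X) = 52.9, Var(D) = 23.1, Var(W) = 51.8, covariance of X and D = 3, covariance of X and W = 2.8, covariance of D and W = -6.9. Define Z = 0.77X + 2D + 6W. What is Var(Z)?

Var(Z) = a²·Var(X) + b²·Var(D) + c²·Var(W) + 2ab·covariance of X and D + 2ac·covariance of X and W + 2bc·covariance of D and W, with a = 0.77, b = 2, c = 6.
= 31.36441 + 92.4 + 1864.8 + 9.24 + 25.872 + (-165.6)
= 1858.07641.

Var(Z) = 1858.07641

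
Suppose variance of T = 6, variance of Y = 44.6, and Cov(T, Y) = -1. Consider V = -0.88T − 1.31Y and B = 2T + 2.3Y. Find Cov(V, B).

Cov(V, B) = -140.2958

By bilinearity, Cov(V, B) = ac·variance of T + bd·variance of Y + (ad+bc)·Cov(T, Y), with a=-0.88, b=-1.31, c=2, d=2.3.
ac·variance of T = (-0.88)·2·6 = -10.56
bd·variance of Y = (-1.31)·2.3·44.6 = -134.3798
(ad+bc)·Cov(T, Y) = (-4.644)·(-1) = 4.644
Cov(V, B) = -10.56 + (-134.3798) + 4.644 = -140.2958.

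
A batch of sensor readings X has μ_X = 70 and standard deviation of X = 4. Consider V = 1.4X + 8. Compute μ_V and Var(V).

μ_V = 106, Var(V) = 31.36

V = 1.4X + 8 is linear with a = 1.4, b = 8.
μ_V = a·μ_X + b = 1.4·70 + 8 = 106.
Var(X) = 4² = 16.
Var(V) = a²·Var(X) = 1.4²·16 = 31.36 (the additive constant 8 does not affect variance).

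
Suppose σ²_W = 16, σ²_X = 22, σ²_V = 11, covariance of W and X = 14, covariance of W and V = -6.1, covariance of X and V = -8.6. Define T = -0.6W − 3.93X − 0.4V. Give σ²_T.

σ²_T = a²·σ²_W + b²·σ²_X + c²·σ²_V + 2ab·covariance of W and X + 2ac·covariance of W and V + 2bc·covariance of X and V, with a = -0.6, b = -3.93, c = -0.4.
= 5.76 + 339.7878 + 1.76 + 66.024 + (-2.928) + (-27.0384)
= 383.3654.

σ²_T = 383.3654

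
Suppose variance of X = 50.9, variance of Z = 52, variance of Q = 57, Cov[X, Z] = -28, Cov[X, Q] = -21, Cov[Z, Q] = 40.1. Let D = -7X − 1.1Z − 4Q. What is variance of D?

variance of D = a²·variance of X + b²·variance of Z + c²·variance of Q + 2ab·Cov[X, Z] + 2ac·Cov[X, Q] + 2bc·Cov[Z, Q], with a = -7, b = -1.1, c = -4.
= 2494.1 + 62.92 + 912 + (-431.2) + (-1176) + 352.88
= 2214.7.

variance of D = 2214.7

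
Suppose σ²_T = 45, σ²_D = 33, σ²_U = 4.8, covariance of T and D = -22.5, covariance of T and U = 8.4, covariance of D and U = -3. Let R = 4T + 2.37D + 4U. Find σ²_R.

σ²_R = a²·σ²_T + b²·σ²_D + c²·σ²_U + 2ab·covariance of T and D + 2ac·covariance of T and U + 2bc·covariance of D and U, with a = 4, b = 2.37, c = 4.
= 720 + 185.3577 + 76.8 + (-426.6) + 268.8 + (-56.88)
= 767.4777.

σ²_R = 767.4777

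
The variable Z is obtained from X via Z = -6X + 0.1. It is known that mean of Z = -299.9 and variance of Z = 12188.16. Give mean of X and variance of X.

mean of X = 50, variance of X = 338.56

From Z = -6X + 0.1: mean of Z = a·mean of X + b, so mean of X = (mean of Z − b)/a = (-299.9 − 0.1)/(-6) = 50.
variance of Z = a²·variance of X, so variance of X = 12188.16/(-6)² = 338.56.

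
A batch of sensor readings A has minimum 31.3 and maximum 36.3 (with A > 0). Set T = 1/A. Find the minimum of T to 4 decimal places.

min(T) = 0.0275

1/A is decreasing on this domain, so min(T) comes from max(A) = 36.3: min(T) = 1/(36.3) ≈ 0.0275.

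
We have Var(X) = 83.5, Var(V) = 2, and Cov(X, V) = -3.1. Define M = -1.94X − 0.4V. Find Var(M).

Var(M) = a²·Var(X) + b²·Var(V) + 2ab·Cov(X, V) with a = -1.94, b = -0.4.
= (-1.94)²·83.5 + (-0.4)²·2 + 2·(-1.94)·(-0.4)·(-3.1)
= 314.2606 + 0.32 + (-4.8112) = 309.7694.

Var(M) = 309.7694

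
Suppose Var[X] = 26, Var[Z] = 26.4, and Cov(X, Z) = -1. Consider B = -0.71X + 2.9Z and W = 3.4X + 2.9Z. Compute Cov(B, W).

By bilinearity, Cov(B, W) = ac·Var[X] + bd·Var[Z] + (ad+bc)·Cov(X, Z), with a=-0.71, b=2.9, c=3.4, d=2.9.
ac·Var[X] = (-0.71)·3.4·26 = -62.764
bd·Var[Z] = 2.9·2.9·26.4 = 222.024
(ad+bc)·Cov(X, Z) = (7.801)·(-1) = -7.801
Cov(B, W) = -62.764 + 222.024 + (-7.801) = 151.459.

Cov(B, W) = 151.459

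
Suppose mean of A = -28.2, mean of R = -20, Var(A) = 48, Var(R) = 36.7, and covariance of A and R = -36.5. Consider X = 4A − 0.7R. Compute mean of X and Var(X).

mean of X = -98.8, Var(X) = 990.383

mean of X = 4·mean of A + (-0.7)·mean of R = 4·(-28.2) + (-0.7)·(-20) = -98.8.
Var(X) = a²·Var(A) + b²·Var(R) + 2ab·covariance of A and R with a = 4, b = -0.7.
= 4²·48 + (-0.7)²·36.7 + 2·4·(-0.7)·(-36.5)
= 768 + 17.983 + 204.4 = 990.383.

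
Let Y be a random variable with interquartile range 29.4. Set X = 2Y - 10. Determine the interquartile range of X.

Under X = aY + b, IQR(X) = |a|·IQR(Y) = |2|·29.4 = 58.8 (shifts cancel; spread scales by |a|).

IQR(X) = 58.8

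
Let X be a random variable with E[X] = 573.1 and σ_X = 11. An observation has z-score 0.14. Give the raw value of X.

X = E[X] + z·σ_X = 573.1 + 0.14·11 = 574.64.

X = 574.64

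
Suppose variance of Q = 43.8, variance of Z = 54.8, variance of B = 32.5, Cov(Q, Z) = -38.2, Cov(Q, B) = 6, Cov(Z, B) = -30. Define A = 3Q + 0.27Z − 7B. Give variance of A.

variance of A = a²·variance of Q + b²·variance of Z + c²·variance of B + 2ab·Cov(Q, Z) + 2ac·Cov(Q, B) + 2bc·Cov(Z, B), with a = 3, b = 0.27, c = -7.
= 394.2 + 3.99492 + 1592.5 + (-61.884) + (-252) + 113.4
= 1790.21092.

variance of A = 1790.21092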